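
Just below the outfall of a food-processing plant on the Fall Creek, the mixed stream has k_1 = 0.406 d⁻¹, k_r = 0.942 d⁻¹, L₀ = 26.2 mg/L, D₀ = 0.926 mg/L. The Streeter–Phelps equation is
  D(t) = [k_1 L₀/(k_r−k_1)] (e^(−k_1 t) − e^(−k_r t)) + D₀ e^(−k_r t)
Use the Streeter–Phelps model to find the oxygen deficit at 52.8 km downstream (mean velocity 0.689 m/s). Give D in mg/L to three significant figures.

D ≈ 5.64 mg/L

Travel time t = x/v = 52.8 km / (0.689 m/s) = 52800 m / 0.689 m/s = 76630 s = 0.8870 d.
k_1 L₀/(k_r−k_1) = 0.406×26.2/(0.942−0.406) = 10.64/0.5360 = 19.85 mg/L.
e^(−k_1 t) = e^(−0.406×0.8870) = 0.6976; e^(−k_r t) = e^(−0.942×0.8870) = 0.4337.
D = 19.85 × (0.6976 − 0.4337) + 0.926 × 0.4337 = 5.238 + 0.4016 = 5.640 mg/L.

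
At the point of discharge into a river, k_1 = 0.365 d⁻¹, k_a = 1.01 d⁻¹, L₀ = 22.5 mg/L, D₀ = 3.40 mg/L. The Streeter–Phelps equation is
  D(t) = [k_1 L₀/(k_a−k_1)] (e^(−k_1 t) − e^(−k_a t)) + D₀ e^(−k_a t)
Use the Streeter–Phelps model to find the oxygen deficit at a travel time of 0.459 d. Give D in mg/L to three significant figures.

k_1 L₀/(k_a−k_1) = 0.365×22.5/(1.01−0.365) = 8.213/0.6450 = 12.73 mg/L.
e^(−k_1 t) = e^(−0.365×0.4590) = 0.8457; e^(−k_a t) = e^(−1.01×0.4590) = 0.6290.
D = 12.73 × (0.8457 − 0.6290) + 3.40 × 0.6290 = 2.759 + 2.139 = 4.898 mg/L.

D ≈ 4.90 mg/L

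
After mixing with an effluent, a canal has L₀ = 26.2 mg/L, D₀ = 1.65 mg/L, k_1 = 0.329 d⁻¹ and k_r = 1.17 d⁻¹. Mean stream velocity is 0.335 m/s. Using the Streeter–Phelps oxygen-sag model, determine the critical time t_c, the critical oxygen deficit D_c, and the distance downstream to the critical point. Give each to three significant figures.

t_c ≈ 1.30 d; D_c ≈ 4.80 mg/L; x_c ≈ 37.6 km

With k_r/k_1 = 3.556 and 1 − D₀(k_r−k_1)/(k_1 L₀) = 0.8390,
t_c = ln(3.556 × 0.8390) / (1.17 − 0.329) = ln(2.984) / 0.8410 = 1.093/0.8410 = 1.300 d.
L(t_c) = L₀ e^(−k_1 t_c) = 26.2 × 0.6520 = 17.08 mg/L, and at the critical point k_r D_c = k_1 L, so D_c = (0.329/1.17) × 17.08 = 4.804 mg/L.
x_c = v t_c = 0.335 m/s × 1.300 d × 86400 s/d = 37620 m ≈ 37.6 km.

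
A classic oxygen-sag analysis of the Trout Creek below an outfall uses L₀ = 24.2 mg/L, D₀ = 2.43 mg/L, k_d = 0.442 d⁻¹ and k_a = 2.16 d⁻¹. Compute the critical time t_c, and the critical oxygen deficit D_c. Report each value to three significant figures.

At the critical point dD/dt = 0, so k_d L₀ e^(−k_d t) = k_a D. Substituting D(t) from the Streeter–Phelps equation and solving for t gives
t_c = ln[(k_a/k_d)(1 − D₀(k_a−k_d)/(k_d L₀))] / (k_a−k_d).
Here k_a−k_d = 1.718 d⁻¹ and 1 − D₀(k_a−k_d)/(k_d L₀) = 1 − 2.43×1.718/(0.442×24.2) = 0.6097, so
t_c = ln(4.887 × 0.6097) / 1.718 = 1.092 / 1.718 = 0.6355 d.
L(t_c) = L₀ e^(−k_d t_c) = 24.2 × 0.7551 = 18.27 mg/L, and at the critical point k_a D_c = k_d L, so D_c = (0.442/2.16) × 18.27 = 3.739 mg/L.

t_c ≈ 0.635 d; D_c ≈ 3.74 mg/L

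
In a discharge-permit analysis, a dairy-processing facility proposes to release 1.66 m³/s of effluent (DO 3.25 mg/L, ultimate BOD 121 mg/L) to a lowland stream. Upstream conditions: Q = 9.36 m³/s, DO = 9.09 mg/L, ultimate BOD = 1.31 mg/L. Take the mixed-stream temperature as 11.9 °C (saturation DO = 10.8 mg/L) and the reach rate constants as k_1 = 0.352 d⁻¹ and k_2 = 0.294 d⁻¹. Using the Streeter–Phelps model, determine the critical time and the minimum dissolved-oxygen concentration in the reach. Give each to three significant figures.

Mixed DO = (9.36×9.09 + 1.66×3.25)/(9.36+1.66) = 90.48/11.02 = 8.210 mg/L.
Mixed L₀ = (9.36×1.31 + 1.66×121)/(11.02) = 213.1/11.02 = 19.34 mg/L.
Initial deficit D₀ = C_s − DO₀ = 10.8 − 8.210 = 2.590 mg/L.
t_c = (1/-0.05800) ln[(0.294/0.352)(1 − 2.590×-0.05800/(0.352×19.34))] = -17.24 × ln(0.8537) = 2.728 d.
D_c = (0.352/0.294) × 19.34 × e^(−0.352×2.728) = 1.197 × 19.34 × 0.3828 = 8.863 mg/L.
Minimum DO = 10.8 − 8.863 = 1.937 mg/L.

t_c ≈ 2.73 d; minimum DO ≈ 1.94 mg/L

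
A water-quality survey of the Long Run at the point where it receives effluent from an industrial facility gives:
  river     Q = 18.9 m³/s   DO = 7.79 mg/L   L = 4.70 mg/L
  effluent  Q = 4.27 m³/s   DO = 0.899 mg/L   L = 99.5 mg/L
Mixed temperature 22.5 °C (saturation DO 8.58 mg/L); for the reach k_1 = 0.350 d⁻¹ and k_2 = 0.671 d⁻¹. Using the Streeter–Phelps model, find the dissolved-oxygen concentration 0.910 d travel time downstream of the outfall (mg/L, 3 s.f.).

DO ≈ 3.01 mg/L

Mixed DO = (18.9×7.79 + 4.27×0.899)/(18.9+4.27) = 151.1/23.17 = 6.520 mg/L.
Mixed L₀ = (18.9×4.70 + 4.27×99.5)/(23.17) = 513.7/23.17 = 22.17 mg/L.
Initial deficit D₀ = C_s − DO₀ = 8.58 − 6.520 = 2.060 mg/L.
D(0.910) = [0.350×22.17/(0.671−0.350)](e^(−0.350×0.910) − e^(−0.671×0.910)) + 2.060 e^(−0.671×0.910)
= 24.17 × (0.7272 − 0.5430) + 2.060 × 0.5430 = 5.572 mg/L.
DO = 8.58 − 5.572 = 3.008 mg/L.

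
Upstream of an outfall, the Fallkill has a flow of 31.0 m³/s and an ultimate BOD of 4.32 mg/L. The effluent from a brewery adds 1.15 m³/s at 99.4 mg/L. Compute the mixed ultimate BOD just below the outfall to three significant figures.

7.72 mg/L

Flow-weighted mixing: C = (Q_r C_r + Q_w C_w)/(Q_r + Q_w)
= (31.0×4.32 + 1.15×99.4)/(31.0 + 1.15) = 248.2/32.15 = 7.721 mg/L.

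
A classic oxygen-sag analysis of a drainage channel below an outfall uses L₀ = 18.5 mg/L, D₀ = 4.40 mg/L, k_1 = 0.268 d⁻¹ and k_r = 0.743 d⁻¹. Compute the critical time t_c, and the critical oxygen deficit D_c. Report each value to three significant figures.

t_c = [1/(k_r−k_1)] ln[(k_r/k_1)(1 − D₀(k_r−k_1)/(k_1 L₀))]
= [1/(0.743−0.268)] ln[(0.743/0.268)(1 − 4.40×0.4750/(0.268×18.5))]
= (1/0.4750) ln[2.772 × 0.5785] = 2.105 × ln(1.604) = 2.105 × 0.4723 = 0.9944 d.
D_c = (k_1/k_r) L₀ e^(−k_1 t_c) = (0.268/0.743) × 18.5 × e^(−0.268×0.9944) = 0.3607 × 18.5 × 0.7661 = 5.112 mg/L.

t_c ≈ 0.994 d; D_c ≈ 5.11 mg/L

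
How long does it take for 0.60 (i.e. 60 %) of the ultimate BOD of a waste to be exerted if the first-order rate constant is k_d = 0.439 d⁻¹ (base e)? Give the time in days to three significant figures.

t ≈ 2.09 d

y/L₀ = 1 − e^(−k_d t) = 0.60 ⇒ e^(−k_d t) = 0.400
t = −ln(0.400) / 0.439 = 0.9163 / 0.439 = 2.087 d.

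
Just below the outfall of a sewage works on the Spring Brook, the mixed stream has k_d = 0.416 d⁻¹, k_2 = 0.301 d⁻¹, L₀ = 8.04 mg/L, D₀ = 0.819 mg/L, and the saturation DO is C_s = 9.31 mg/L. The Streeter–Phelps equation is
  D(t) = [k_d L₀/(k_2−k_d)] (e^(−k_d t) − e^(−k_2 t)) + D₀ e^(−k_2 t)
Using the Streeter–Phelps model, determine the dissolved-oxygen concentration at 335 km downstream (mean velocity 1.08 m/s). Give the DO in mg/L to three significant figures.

Travel time t = x/v = 335 km / (1.08 m/s) = 335000 m / 1.08 m/s = 310200 s = 3.590 d.
k_d L₀/(k_2−k_d) = 0.416×8.04/(0.301−0.416) = 3.345/-0.1150 = -29.08 mg/L.
e^(−k_d t) = e^(−0.416×3.590) = 0.2246; e^(−k_2 t) = e^(−0.301×3.590) = 0.3394.
D = -29.08 × (0.2246 − 0.3394) + 0.819 × 0.3394 = 3.339 + 0.2780 = 3.617 mg/L.
DO = C_s − D = 9.31 − 3.617 = 5.693 mg/L.

DO ≈ 5.69 mg/L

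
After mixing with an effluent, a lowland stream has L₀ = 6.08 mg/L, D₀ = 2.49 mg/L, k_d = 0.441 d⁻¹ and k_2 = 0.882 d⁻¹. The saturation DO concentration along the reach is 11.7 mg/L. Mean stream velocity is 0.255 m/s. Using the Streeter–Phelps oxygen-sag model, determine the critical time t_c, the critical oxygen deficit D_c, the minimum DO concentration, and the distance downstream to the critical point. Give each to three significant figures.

With k_2/k_d = 2.000 and 1 − D₀(k_2−k_d)/(k_d L₀) = 0.5905,
t_c = ln(2.000 × 0.5905) / (0.882 − 0.441) = ln(1.181) / 0.4410 = 0.1663/0.4410 = 0.3771 d.
D_c = (k_d/k_2) L₀ e^(−k_d t_c) = (0.441/0.882) × 6.08 × e^(−0.441×0.3771) = 0.5000 × 6.08 × 0.8468 = 2.574 mg/L.
Minimum DO = C_s − D_c = 11.7 − 2.574 = 9.126 mg/L.
x_c = v t_c = 0.255 m/s × 0.3771 d × 86400 s/d = 8308 m ≈ 8.31 km.

t_c ≈ 0.377 d; D_c ≈ 2.57 mg/L; min DO ≈ 9.13 mg/L; x_c ≈ 8.31 km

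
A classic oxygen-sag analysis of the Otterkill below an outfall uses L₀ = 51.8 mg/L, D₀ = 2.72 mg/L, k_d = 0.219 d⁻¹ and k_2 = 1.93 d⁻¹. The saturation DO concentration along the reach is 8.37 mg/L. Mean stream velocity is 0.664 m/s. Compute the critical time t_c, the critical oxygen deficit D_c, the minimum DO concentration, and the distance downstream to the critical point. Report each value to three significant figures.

At the critical point dD/dt = 0, so k_d L₀ e^(−k_d t) = k_2 D. Substituting D(t) from the Streeter–Phelps equation and solving for t gives
t_c = ln[(k_2/k_d)(1 − D₀(k_2−k_d)/(k_d L₀))] / (k_2−k_d).
Here k_2−k_d = 1.711 d⁻¹ and 1 − D₀(k_2−k_d)/(k_d L₀) = 1 − 2.72×1.711/(0.219×51.8) = 0.5898, so
t_c = ln(8.813 × 0.5898) / 1.711 = 1.648 / 1.711 = 0.9633 d.
L(t_c) = L₀ e^(−k_d t_c) = 51.8 × 0.8098 = 41.95 mg/L, and at the critical point k_2 D_c = k_d L, so D_c = (0.219/1.93) × 41.95 = 4.760 mg/L.
Minimum DO = C_s − D_c = 8.37 − 4.760 = 3.610 mg/L.
x_c = v t_c = 0.664 m/s × 0.9633 d × 86400 s/d = 55260 m ≈ 55.3 km.

t_c ≈ 0.963 d; D_c ≈ 4.76 mg/L; min DO ≈ 3.61 mg/L; x_c ≈ 55.3 km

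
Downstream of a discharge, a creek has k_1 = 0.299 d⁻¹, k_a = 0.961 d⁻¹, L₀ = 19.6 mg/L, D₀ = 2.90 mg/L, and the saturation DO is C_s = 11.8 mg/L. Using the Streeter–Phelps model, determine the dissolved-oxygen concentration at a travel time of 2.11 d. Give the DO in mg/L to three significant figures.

k_1 L₀/(k_a−k_1) = 0.299×19.6/(0.961−0.299) = 5.860/0.6620 = 8.853 mg/L.
e^(−k_1 t) = e^(−0.299×2.110) = 0.5321; e^(−k_a t) = e^(−0.961×2.110) = 0.1316.
D = 8.853 × (0.5321 − 0.1316) + 2.90 × 0.1316 = 3.545 + 0.3817 = 3.927 mg/L.
DO = C_s − D = 11.8 − 3.927 = 7.873 mg/L.

DO ≈ 7.87 mg/L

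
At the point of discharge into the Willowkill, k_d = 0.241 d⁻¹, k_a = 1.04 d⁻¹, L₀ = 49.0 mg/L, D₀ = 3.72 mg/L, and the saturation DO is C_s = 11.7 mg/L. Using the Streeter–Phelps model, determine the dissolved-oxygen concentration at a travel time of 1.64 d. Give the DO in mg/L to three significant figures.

DO ≈ 3.75 mg/L

k_d L₀/(k_a−k_d) = 0.241×49.0/(1.04−0.241) = 11.81/0.7990 = 14.78 mg/L.
e^(−k_d t) = e^(−0.241×1.640) = 0.6735; e^(−k_a t) = e^(−1.04×1.640) = 0.1817.
D = 14.78 × (0.6735 − 0.1817) + 3.72 × 0.1817 = 7.269 + 0.6758 = 7.945 mg/L.
DO = C_s − D = 11.7 − 7.945 = 3.755 mg/L.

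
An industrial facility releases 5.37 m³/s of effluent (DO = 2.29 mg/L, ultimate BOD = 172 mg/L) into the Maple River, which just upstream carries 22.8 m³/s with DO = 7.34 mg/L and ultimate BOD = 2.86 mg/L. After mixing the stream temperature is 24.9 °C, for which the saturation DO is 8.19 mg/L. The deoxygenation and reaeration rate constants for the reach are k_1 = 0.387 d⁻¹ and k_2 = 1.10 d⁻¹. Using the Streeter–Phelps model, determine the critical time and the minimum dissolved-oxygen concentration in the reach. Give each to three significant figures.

Mixed DO = (22.8×7.34 + 5.37×2.29)/(22.8+5.37) = 179.6/28.17 = 6.377 mg/L.
Mixed L₀ = (22.8×2.86 + 5.37×172)/(28.17) = 988.8/28.17 = 35.10 mg/L.
Initial deficit D₀ = C_s − DO₀ = 8.19 − 6.377 = 1.813 mg/L.
t_c = (1/0.7130) ln[(1.10/0.387)(1 − 1.813×0.7130/(0.387×35.10))] = 1.403 × ln(2.572) = 1.325 d.
D_c = (0.387/1.10) × 35.10 × e^(−0.387×1.325) = 0.3518 × 35.10 × 0.5989 = 7.396 mg/L.
Minimum DO = 8.19 − 7.396 = 0.7943 mg/L.

t_c ≈ 1.32 d; minimum DO ≈ 0.794 mg/L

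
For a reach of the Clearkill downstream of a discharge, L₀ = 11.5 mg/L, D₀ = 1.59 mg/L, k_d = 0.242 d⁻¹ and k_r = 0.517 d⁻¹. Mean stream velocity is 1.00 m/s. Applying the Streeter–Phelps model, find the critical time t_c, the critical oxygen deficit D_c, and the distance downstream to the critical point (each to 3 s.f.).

t_c ≈ 2.14 d; D_c ≈ 3.21 mg/L; x_c ≈ 185 km

t_c = [1/(k_r−k_d)] ln[(k_r/k_d)(1 − D₀(k_r−k_d)/(k_d L₀))]
= [1/(0.517−0.242)] ln[(0.517/0.242)(1 − 1.59×0.2750/(0.242×11.5))]
= (1/0.2750) ln[2.136 × 0.8429] = 3.636 × ln(1.801) = 3.636 × 0.5882 = 2.139 d.
D_c = (k_d/k_r) L₀ e^(−k_d t_c) = (0.242/0.517) × 11.5 × e^(−0.242×2.139) = 0.4681 × 11.5 × 0.5959 = 3.208 mg/L.
x_c = v t_c = 1.00 m/s × 2.139 d × 86400 s/d = 184800 m ≈ 185 km.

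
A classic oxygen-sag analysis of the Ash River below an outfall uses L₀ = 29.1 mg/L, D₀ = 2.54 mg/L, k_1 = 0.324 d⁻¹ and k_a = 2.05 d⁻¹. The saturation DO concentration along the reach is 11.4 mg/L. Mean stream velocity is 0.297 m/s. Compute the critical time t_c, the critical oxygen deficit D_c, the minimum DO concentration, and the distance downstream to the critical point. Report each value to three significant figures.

At the critical point dD/dt = 0, so k_1 L₀ e^(−k_1 t) = k_a D. Substituting D(t) from the Streeter–Phelps equation and solving for t gives
t_c = ln[(k_a/k_1)(1 − D₀(k_a−k_1)/(k_1 L₀))] / (k_a−k_1).
Here k_a−k_1 = 1.726 d⁻¹ and 1 − D₀(k_a−k_1)/(k_1 L₀) = 1 − 2.54×1.726/(0.324×29.1) = 0.5350, so
t_c = ln(6.327 × 0.5350) / 1.726 = 1.219 / 1.726 = 0.7065 d.
D_c = (k_1/k_a) L₀ e^(−k_1 t_c) = (0.324/2.05) × 29.1 × e^(−0.324×0.7065) = 0.1580 × 29.1 × 0.7954 = 3.658 mg/L.
Minimum DO = C_s − D_c = 11.4 − 3.658 = 7.742 mg/L.
x_c = v t_c = 0.297 m/s × 0.7065 d × 86400 s/d = 18130 m ≈ 18.1 km.

t_c ≈ 0.706 d; D_c ≈ 3.66 mg/L; min DO ≈ 7.74 mg/L; x_c ≈ 18.1 km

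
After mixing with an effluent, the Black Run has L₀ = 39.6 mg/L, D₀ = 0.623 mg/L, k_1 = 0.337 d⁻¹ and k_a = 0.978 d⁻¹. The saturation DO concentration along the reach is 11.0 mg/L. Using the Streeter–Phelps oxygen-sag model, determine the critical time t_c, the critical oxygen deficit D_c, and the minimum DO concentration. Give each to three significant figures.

t_c ≈ 1.61 d; D_c ≈ 7.92 mg/L; min DO ≈ 3.08 mg/L

With k_a/k_1 = 2.902 and 1 − D₀(k_a−k_1)/(k_1 L₀) = 0.9701,
t_c = ln(2.902 × 0.9701) / (0.978 − 0.337) = ln(2.815) / 0.6410 = 1.035/0.6410 = 1.615 d.
D_c = (k_1/k_a) L₀ e^(−k_1 t_c) = (0.337/0.978) × 39.6 × e^(−0.337×1.615) = 0.3446 × 39.6 × 0.5803 = 7.919 mg/L.
Minimum DO = C_s − D_c = 11.0 − 7.919 = 3.081 mg/L.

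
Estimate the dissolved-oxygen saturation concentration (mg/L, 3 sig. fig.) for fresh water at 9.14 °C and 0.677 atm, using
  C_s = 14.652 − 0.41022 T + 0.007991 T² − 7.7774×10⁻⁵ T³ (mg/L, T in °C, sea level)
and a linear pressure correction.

At sea level: C_s = 14.652 − 0.41022×9.14 + 0.007991×9.14² − 7.7774×10⁻⁵×9.14³ = 11.51 mg/L.
Pressure correction: C_s' = 11.51 × 0.677 = 7.793 mg/L.

C_s ≈ 7.79 mg/L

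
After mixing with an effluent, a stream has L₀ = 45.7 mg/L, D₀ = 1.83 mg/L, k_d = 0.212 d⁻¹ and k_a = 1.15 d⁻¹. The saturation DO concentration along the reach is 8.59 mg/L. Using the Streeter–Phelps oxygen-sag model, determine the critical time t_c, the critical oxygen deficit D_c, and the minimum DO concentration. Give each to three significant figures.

With k_a/k_d = 5.425 and 1 − D₀(k_a−k_d)/(k_d L₀) = 0.8228,
t_c = ln(5.425 × 0.8228) / (1.15 − 0.212) = ln(4.463) / 0.9380 = 1.496/0.9380 = 1.595 d.
D_c = (k_d/k_a) L₀ e^(−k_d t_c) = (0.212/1.15) × 45.7 × e^(−0.212×1.595) = 0.1843 × 45.7 × 0.7131 = 6.008 mg/L.
Minimum DO = C_s − D_c = 8.59 − 6.008 = 2.582 mg/L.

t_c ≈ 1.59 d; D_c ≈ 6.01 mg/L; min DO ≈ 2.58 mg/L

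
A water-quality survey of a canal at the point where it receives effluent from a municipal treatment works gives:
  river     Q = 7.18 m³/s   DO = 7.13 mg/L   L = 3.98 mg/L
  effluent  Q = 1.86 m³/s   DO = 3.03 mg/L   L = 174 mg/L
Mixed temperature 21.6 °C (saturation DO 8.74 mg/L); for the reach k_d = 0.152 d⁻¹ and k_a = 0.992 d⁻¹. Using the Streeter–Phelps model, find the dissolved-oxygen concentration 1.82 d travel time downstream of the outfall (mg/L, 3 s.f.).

Mixed DO = (7.18×7.13 + 1.86×3.03)/(7.18+1.86) = 56.83/9.040 = 6.286 mg/L.
Mixed L₀ = (7.18×3.98 + 1.86×174)/(9.040) = 352.2/9.040 = 38.96 mg/L.
Initial deficit D₀ = C_s − DO₀ = 8.74 − 6.286 = 2.454 mg/L.
D(1.82) = [0.152×38.96/(0.992−0.152)](e^(−0.152×1.82) − e^(−0.992×1.82)) + 2.454 e^(−0.992×1.82)
= 7.050 × (0.7583 − 0.1644) + 2.454 × 0.1644 = 4.591 mg/L.
DO = 8.74 − 4.591 = 4.149 mg/L.

DO ≈ 4.15 mg/L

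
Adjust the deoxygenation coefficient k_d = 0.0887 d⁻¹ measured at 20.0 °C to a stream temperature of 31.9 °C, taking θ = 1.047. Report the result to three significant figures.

k_d ≈ 0.153 d⁻¹

k_d(T₂) = k_d(T₁) · θ^(T₂−T₁) = 0.0887 × 1.047^(31.9−20.0)
= 0.0887 × 1.047^11.9 = 0.0887 × 1.727 = 0.1532 d⁻¹.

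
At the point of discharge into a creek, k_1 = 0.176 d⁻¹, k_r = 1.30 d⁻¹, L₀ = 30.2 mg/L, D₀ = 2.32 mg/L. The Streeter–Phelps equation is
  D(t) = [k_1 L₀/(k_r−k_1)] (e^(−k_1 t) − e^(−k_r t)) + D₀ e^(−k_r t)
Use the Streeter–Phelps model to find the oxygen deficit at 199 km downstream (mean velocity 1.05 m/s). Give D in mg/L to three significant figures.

D ≈ 3.08 mg/L

Travel time t = x/v = 199 km / (1.05 m/s) = 199000 m / 1.05 m/s = 189500 s = 2.194 d.
k_1 L₀/(k_r−k_1) = 0.176×30.2/(1.30−0.176) = 5.315/1.124 = 4.729 mg/L.
e^(−k_1 t) = e^(−0.176×2.194) = 0.6797; e^(−k_r t) = e^(−1.30×2.194) = 0.05775.
D = 4.729 × (0.6797 − 0.05775) + 2.32 × 0.05775 = 2.941 + 0.1340 = 3.075 mg/L.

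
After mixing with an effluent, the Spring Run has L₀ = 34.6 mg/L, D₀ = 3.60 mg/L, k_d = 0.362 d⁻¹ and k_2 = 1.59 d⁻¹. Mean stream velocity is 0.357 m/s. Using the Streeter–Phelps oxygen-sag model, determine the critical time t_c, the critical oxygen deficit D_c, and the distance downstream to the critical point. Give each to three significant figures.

t_c ≈ 0.851 d; D_c ≈ 5.79 mg/L; x_c ≈ 26.2 km

At the critical point dD/dt = 0, so k_d L₀ e^(−k_d t) = k_2 D. Substituting D(t) from the Streeter–Phelps equation and solving for t gives
t_c = ln[(k_2/k_d)(1 − D₀(k_2−k_d)/(k_d L₀))] / (k_2−k_d).
Here k_2−k_d = 1.228 d⁻¹ and 1 − D₀(k_2−k_d)/(k_d L₀) = 1 − 3.60×1.228/(0.362×34.6) = 0.6470, so
t_c = ln(4.392 × 0.6470) / 1.228 = 1.045 / 1.228 = 0.8506 d.
L(t_c) = L₀ e^(−k_d t_c) = 34.6 × 0.7350 = 25.43 mg/L, and at the critical point k_2 D_c = k_d L, so D_c = (0.362/1.59) × 25.43 = 5.790 mg/L.
x_c = v t_c = 0.357 m/s × 0.8506 d × 86400 s/d = 26240 m ≈ 26.2 km.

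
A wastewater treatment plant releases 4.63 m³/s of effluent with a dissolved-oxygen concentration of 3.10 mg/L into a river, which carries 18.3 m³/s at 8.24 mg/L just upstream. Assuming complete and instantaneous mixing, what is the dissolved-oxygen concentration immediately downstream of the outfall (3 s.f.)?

Flow-weighted mixing: C = (Q_r C_r + Q_w C_w)/(Q_r + Q_w)
= (18.3×8.24 + 4.63×3.10)/(18.3 + 4.63) = 165.1/22.93 = 7.202 mg/L.

7.20 mg/L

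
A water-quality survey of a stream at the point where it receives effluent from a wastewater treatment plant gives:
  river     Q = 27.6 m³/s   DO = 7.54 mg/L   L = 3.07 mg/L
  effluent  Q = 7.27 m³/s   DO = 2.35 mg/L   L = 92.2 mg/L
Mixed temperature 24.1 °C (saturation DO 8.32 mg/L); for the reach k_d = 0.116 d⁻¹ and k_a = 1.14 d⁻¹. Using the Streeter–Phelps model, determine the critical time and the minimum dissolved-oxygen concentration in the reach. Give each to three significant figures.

Mixed DO = (27.6×7.54 + 7.27×2.35)/(27.6+7.27) = 225.2/34.87 = 6.458 mg/L.
Mixed L₀ = (27.6×3.07 + 7.27×92.2)/(34.87) = 755.0/34.87 = 21.65 mg/L.
Initial deficit D₀ = C_s − DO₀ = 8.32 − 6.458 = 1.862 mg/L.
t_c = (1/1.024) ln[(1.14/0.116)(1 − 1.862×1.024/(0.116×21.65))] = 0.9766 × ln(2.367) = 0.8414 d.
D_c = (0.116/1.14) × 21.65 × e^(−0.116×0.8414) = 0.1018 × 21.65 × 0.9070 = 1.998 mg/L.
Minimum DO = 8.32 − 1.998 = 6.322 mg/L.

t_c ≈ 0.841 d; minimum DO ≈ 6.32 mg/L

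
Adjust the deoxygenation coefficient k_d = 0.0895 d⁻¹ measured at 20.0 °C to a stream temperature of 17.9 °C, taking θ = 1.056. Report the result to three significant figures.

k_d(T₂) = k_d(T₁) · θ^(T₂−T₁) = 0.0895 × 1.056^(17.9−20.0)
= 0.0895 × 1.056^-2.10 = 0.0895 × 0.8919 = 0.07982 d⁻¹.

k_d ≈ 0.0798 d⁻¹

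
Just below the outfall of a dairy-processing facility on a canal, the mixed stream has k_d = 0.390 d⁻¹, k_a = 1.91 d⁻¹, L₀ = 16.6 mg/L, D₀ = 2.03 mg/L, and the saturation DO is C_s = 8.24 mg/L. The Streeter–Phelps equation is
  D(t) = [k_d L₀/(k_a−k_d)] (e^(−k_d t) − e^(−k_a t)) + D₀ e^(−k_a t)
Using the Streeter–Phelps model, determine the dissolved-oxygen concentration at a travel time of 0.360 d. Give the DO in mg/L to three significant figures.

k_d L₀/(k_a−k_d) = 0.390×16.6/(1.91−0.390) = 6.474/1.520 = 4.259 mg/L.
e^(−k_d t) = e^(−0.390×0.3600) = 0.8690; e^(−k_a t) = e^(−1.91×0.3600) = 0.5028.
D = 4.259 × (0.8690 − 0.5028) + 2.03 × 0.5028 = 1.560 + 1.021 = 2.580 mg/L.
DO = C_s − D = 8.24 − 2.580 = 5.660 mg/L.

DO ≈ 5.66 mg/L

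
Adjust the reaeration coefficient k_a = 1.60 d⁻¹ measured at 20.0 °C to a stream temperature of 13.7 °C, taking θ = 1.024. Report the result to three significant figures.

k_a(T₂) = k_a(T₁) · θ^(T₂−T₁) = 1.60 × 1.024^(13.7−20.0)
= 1.60 × 1.024^-6.30 = 1.60 × 0.8612 = 1.378 d⁻¹.

k_a ≈ 1.38 d⁻¹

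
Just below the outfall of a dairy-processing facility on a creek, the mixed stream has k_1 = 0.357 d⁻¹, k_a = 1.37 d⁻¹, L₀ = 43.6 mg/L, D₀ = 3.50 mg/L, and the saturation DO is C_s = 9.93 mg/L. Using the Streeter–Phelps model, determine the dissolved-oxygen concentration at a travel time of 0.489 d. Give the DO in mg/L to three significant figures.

k_1 L₀/(k_a−k_1) = 0.357×43.6/(1.37−0.357) = 15.57/1.013 = 15.37 mg/L.
e^(−k_1 t) = e^(−0.357×0.4890) = 0.8398; e^(−k_a t) = e^(−1.37×0.4890) = 0.5117.
D = 15.37 × (0.8398 − 0.5117) + 3.50 × 0.5117 = 5.041 + 1.791 = 6.832 mg/L.
DO = C_s − D = 9.93 − 6.832 = 3.098 mg/L.

DO ≈ 3.10 mg/L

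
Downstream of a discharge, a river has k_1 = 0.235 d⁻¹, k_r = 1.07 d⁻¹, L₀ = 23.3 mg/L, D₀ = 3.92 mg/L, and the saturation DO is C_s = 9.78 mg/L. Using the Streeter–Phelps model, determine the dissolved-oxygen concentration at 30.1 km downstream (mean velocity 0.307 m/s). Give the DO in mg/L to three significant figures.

Travel time t = x/v = 30.1 km / (0.307 m/s) = 30100 m / 0.307 m/s = 98050 s = 1.135 d.
k_1 L₀/(k_r−k_1) = 0.235×23.3/(1.07−0.235) = 5.476/0.8350 = 6.557 mg/L.
e^(−k_1 t) = e^(−0.235×1.135) = 0.7659; e^(−k_r t) = e^(−1.07×1.135) = 0.2969.
D = 6.557 × (0.7659 − 0.2969) + 3.92 × 0.2969 = 3.075 + 1.164 = 4.239 mg/L.
DO = C_s − D = 9.78 − 4.239 = 5.541 mg/L.

DO ≈ 5.54 mg/L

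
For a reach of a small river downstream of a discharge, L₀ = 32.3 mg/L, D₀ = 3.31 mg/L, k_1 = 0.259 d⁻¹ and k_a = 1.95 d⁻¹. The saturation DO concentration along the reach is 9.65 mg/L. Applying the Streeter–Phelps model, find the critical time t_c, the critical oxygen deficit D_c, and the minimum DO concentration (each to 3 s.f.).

t_c = [1/(k_a−k_1)] ln[(k_a/k_1)(1 − D₀(k_a−k_1)/(k_1 L₀))]
= [1/(1.95−0.259)] ln[(1.95/0.259)(1 − 3.31×1.691/(0.259×32.3))]
= (1/1.691) ln[7.529 × 0.3309] = 0.5914 × ln(2.492) = 0.5914 × 0.9129 = 0.5399 d.
D_c = (k_1/k_a) L₀ e^(−k_1 t_c) = (0.259/1.95) × 32.3 × e^(−0.259×0.5399) = 0.1328 × 32.3 × 0.8695 = 3.730 mg/L.
Minimum DO = C_s − D_c = 9.65 − 3.730 = 5.920 mg/L.

t_c ≈ 0.540 d; D_c ≈ 3.73 mg/L; min DO ≈ 5.92 mg/L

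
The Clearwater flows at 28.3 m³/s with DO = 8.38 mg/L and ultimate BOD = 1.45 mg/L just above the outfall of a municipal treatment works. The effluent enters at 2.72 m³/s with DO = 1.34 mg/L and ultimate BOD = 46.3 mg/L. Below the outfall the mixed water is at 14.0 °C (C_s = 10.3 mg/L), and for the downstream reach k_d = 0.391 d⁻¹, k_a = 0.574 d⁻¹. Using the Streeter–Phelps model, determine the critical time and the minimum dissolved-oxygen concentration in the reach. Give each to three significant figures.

t_c ≈ 0.736 d; minimum DO ≈ 7.55 mg/L

Mixed DO = (28.3×8.38 + 2.72×1.34)/(28.3+2.72) = 240.8/31.02 = 7.763 mg/L.
Mixed L₀ = (28.3×1.45 + 2.72×46.3)/(31.02) = 167.0/31.02 = 5.383 mg/L.
Initial deficit D₀ = C_s − DO₀ = 10.3 − 7.763 = 2.537 mg/L.
t_c = (1/0.1830) ln[(0.574/0.391)(1 − 2.537×0.1830/(0.391×5.383))] = 5.464 × ln(1.144) = 0.7359 d.
D_c = (0.391/0.574) × 5.383 × e^(−0.391×0.7359) = 0.6812 × 5.383 × 0.7500 = 2.750 mg/L.
Minimum DO = 10.3 − 2.750 = 7.550 mg/L.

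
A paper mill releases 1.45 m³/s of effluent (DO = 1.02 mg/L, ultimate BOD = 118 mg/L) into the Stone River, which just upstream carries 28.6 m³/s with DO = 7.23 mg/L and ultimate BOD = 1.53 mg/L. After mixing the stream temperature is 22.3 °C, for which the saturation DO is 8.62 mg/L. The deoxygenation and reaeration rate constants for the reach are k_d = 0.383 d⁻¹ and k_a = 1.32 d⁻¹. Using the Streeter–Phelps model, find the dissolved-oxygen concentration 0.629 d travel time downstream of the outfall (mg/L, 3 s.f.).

DO ≈ 6.86 mg/L

Mixed DO = (28.6×7.23 + 1.45×1.02)/(28.6+1.45) = 208.3/30.05 = 6.930 mg/L.
Mixed L₀ = (28.6×1.53 + 1.45×118)/(30.05) = 214.9/30.05 = 7.150 mg/L.
Initial deficit D₀ = C_s − DO₀ = 8.62 − 6.930 = 1.690 mg/L.
D(0.629) = [0.383×7.150/(1.32−0.383)](e^(−0.383×0.629) − e^(−1.32×0.629)) + 1.690 e^(−1.32×0.629)
= 2.923 × (0.7859 − 0.4359) + 1.690 × 0.4359 = 1.759 mg/L.
DO = 8.62 − 1.759 = 6.861 mg/L.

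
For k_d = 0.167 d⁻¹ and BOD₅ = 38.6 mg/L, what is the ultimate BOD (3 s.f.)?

L₀ ≈ 68.2 mg/L

BOD₅ = L₀(1 − e^(−5k_d)) ⇒ L₀ = BOD₅ / (1 − e^(−5×0.167))
= 38.6 / (1 − 0.4339) = 38.6 / 0.5661 = 68.18 mg/L.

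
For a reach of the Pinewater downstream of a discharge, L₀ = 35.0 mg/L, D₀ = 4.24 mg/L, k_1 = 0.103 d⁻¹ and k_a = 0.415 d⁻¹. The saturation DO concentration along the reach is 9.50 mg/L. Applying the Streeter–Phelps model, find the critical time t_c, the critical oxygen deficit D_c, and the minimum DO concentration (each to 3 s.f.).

t_c = [1/(k_a−k_1)] ln[(k_a/k_1)(1 − D₀(k_a−k_1)/(k_1 L₀))]
= [1/(0.415−0.103)] ln[(0.415/0.103)(1 − 4.24×0.3120/(0.103×35.0))]
= (1/0.3120) ln[4.029 × 0.6330] = 3.205 × ln(2.551) = 3.205 × 0.9363 = 3.001 d.
D_c = (k_1/k_a) L₀ e^(−k_1 t_c) = (0.103/0.415) × 35.0 × e^(−0.103×3.001) = 0.2482 × 35.0 × 0.7341 = 6.377 mg/L.
Minimum DO = C_s − D_c = 9.50 − 6.377 = 3.123 mg/L.

t_c ≈ 3.00 d; D_c ≈ 6.38 mg/L; min DO ≈ 3.12 mg/L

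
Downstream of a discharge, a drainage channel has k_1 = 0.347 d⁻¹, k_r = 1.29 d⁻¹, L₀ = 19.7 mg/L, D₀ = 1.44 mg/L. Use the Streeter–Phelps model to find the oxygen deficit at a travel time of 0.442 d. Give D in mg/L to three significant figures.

k_1 L₀/(k_r−k_1) = 0.347×19.7/(1.29−0.347) = 6.836/0.9430 = 7.249 mg/L.
e^(−k_1 t) = e^(−0.347×0.4420) = 0.8578; e^(−k_r t) = e^(−1.29×0.4420) = 0.5654.
D = 7.249 × (0.8578 − 0.5654) + 1.44 × 0.5654 = 2.120 + 0.8142 = 2.934 mg/L.

D ≈ 2.93 mg/L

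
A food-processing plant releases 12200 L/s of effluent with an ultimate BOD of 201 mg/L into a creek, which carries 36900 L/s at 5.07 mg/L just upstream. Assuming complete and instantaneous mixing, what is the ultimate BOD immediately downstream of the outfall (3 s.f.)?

Flow-weighted mixing: C = (Q_r C_r + Q_w C_w)/(Q_r + Q_w)
= (36900×5.07 + 12200×201)/(36900 + 12200) = 2.639×10^6/49100 = 53.75 mg/L.

53.8 mg/L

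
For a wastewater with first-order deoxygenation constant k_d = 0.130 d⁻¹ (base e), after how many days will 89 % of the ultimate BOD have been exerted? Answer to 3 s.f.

t ≈ 17.0 d

y/L₀ = 1 − e^(−k_d t) = 0.89 ⇒ e^(−k_d t) = 0.110
t = −ln(0.110) / 0.130 = 2.207 / 0.130 = 16.98 d.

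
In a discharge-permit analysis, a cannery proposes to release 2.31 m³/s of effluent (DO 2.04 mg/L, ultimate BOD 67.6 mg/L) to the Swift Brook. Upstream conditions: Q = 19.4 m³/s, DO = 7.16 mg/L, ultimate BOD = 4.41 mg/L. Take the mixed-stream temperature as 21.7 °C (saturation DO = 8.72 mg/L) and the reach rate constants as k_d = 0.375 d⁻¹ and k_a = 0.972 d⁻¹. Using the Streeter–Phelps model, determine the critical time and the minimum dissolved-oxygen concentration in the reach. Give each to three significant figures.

t_c ≈ 0.996 d; minimum DO ≈ 5.76 mg/L

Mixed DO = (19.4×7.16 + 2.31×2.04)/(19.4+2.31) = 143.6/21.71 = 6.615 mg/L.
Mixed L₀ = (19.4×4.41 + 2.31×67.6)/(21.71) = 241.7/21.71 = 11.13 mg/L.
Initial deficit D₀ = C_s − DO₀ = 8.72 − 6.615 = 2.105 mg/L.
t_c = (1/0.5970) ln[(0.972/0.375)(1 − 2.105×0.5970/(0.375×11.13))] = 1.675 × ln(1.812) = 0.9956 d.
D_c = (0.375/0.972) × 11.13 × e^(−0.375×0.9956) = 0.3858 × 11.13 × 0.6884 = 2.957 mg/L.
Minimum DO = 8.72 − 2.957 = 5.763 mg/L.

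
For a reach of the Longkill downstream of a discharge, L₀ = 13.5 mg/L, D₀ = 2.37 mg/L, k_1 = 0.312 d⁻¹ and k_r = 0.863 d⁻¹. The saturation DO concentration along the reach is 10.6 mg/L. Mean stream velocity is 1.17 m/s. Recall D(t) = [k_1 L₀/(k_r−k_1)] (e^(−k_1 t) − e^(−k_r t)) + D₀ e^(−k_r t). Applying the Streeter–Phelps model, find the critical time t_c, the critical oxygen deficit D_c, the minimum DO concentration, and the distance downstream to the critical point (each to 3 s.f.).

t_c ≈ 1.17 d; D_c ≈ 3.38 mg/L; min DO ≈ 7.22 mg/L; x_c ≈ 119 km

With k_r/k_1 = 2.766 and 1 − D₀(k_r−k_1)/(k_1 L₀) = 0.6900,
t_c = ln(2.766 × 0.6900) / (0.863 − 0.312) = ln(1.908) / 0.5510 = 0.6463/0.5510 = 1.173 d.
L(t_c) = L₀ e^(−k_1 t_c) = 13.5 × 0.6935 = 9.363 mg/L, and at the critical point k_r D_c = k_1 L, so D_c = (0.312/0.863) × 9.363 = 3.385 mg/L.
Minimum DO = C_s − D_c = 10.6 − 3.385 = 7.215 mg/L.
x_c = v t_c = 1.17 m/s × 1.173 d × 86400 s/d = 118600 m ≈ 119 km.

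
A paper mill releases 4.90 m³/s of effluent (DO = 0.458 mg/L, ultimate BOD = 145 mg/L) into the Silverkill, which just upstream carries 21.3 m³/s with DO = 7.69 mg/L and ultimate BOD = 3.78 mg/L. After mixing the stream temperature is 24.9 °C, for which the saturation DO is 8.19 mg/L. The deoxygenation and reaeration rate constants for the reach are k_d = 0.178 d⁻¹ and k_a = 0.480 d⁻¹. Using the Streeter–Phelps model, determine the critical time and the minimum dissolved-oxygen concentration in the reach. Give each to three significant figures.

t_c ≈ 2.92 d; minimum DO ≈ 1.53 mg/L

Mixed DO = (21.3×7.69 + 4.90×0.458)/(21.3+4.90) = 166.0/26.20 = 6.337 mg/L.
Mixed L₀ = (21.3×3.78 + 4.90×145)/(26.20) = 791.0/26.20 = 30.19 mg/L.
Initial deficit D₀ = C_s − DO₀ = 8.19 − 6.337 = 1.853 mg/L.
t_c = (1/0.3020) ln[(0.480/0.178)(1 − 1.853×0.3020/(0.178×30.19))] = 3.311 × ln(2.416) = 2.921 d.
D_c = (0.178/0.480) × 30.19 × e^(−0.178×2.921) = 0.3708 × 30.19 × 0.5946 = 6.657 mg/L.
Minimum DO = 8.19 − 6.657 = 1.533 mg/L.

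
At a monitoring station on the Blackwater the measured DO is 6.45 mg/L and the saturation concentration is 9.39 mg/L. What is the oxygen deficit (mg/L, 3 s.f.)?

D ≈ 2.94 mg/L

D = C_s − C = 9.39 − 6.45 = 2.94 mg/L.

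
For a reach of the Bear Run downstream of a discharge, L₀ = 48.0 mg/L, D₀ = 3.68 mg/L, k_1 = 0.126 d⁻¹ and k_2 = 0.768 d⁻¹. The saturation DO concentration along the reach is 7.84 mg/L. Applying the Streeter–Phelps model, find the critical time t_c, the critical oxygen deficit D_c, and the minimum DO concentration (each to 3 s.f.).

t_c ≈ 2.04 d; D_c ≈ 6.09 mg/L; min DO ≈ 1.75 mg/L

With k_2/k_1 = 6.095 and 1 − D₀(k_2−k_1)/(k_1 L₀) = 0.6094,
t_c = ln(6.095 × 0.6094) / (0.768 − 0.126) = ln(3.714) / 0.6420 = 1.312/0.6420 = 2.044 d.
L(t_c) = L₀ e^(−k_1 t_c) = 48.0 × 0.7730 = 37.10 mg/L, and at the critical point k_2 D_c = k_1 L, so D_c = (0.126/0.768) × 37.10 = 6.087 mg/L.
Minimum DO = C_s − D_c = 7.84 − 6.087 = 1.753 mg/L.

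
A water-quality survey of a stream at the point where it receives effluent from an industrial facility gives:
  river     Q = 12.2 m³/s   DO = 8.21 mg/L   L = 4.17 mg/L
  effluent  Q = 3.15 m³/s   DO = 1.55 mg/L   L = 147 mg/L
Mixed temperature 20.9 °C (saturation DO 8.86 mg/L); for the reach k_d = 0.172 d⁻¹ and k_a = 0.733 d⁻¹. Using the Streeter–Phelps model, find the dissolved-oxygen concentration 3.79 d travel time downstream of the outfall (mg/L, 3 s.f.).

Mixed DO = (12.2×8.21 + 3.15×1.55)/(12.2+3.15) = 105.0/15.35 = 6.843 mg/L.
Mixed L₀ = (12.2×4.17 + 3.15×147)/(15.35) = 513.9/15.35 = 33.48 mg/L.
Initial deficit D₀ = C_s − DO₀ = 8.86 − 6.843 = 2.017 mg/L.
D(3.79) = [0.172×33.48/(0.733−0.172)](e^(−0.172×3.79) − e^(−0.733×3.79)) + 2.017 e^(−0.733×3.79)
= 10.26 × (0.5211 − 0.06216) + 2.017 × 0.06216 = 4.836 mg/L.
DO = 8.86 − 4.836 = 4.024 mg/L.

DO ≈ 4.02 mg/L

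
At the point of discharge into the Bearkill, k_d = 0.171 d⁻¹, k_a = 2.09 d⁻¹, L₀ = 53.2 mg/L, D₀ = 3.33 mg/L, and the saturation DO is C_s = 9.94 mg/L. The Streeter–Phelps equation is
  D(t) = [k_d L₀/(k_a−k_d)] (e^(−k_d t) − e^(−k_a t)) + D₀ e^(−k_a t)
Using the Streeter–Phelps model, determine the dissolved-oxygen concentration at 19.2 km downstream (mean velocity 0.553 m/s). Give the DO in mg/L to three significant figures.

Travel time t = x/v = 19.2 km / (0.553 m/s) = 19200 m / 0.553 m/s = 34720 s = 0.4018 d.
k_d L₀/(k_a−k_d) = 0.171×53.2/(2.09−0.171) = 9.097/1.919 = 4.741 mg/L.
e^(−k_d t) = e^(−0.171×0.4018) = 0.9336; e^(−k_a t) = e^(−2.09×0.4018) = 0.4318.
D = 4.741 × (0.9336 − 0.4318) + 3.33 × 0.4318 = 2.379 + 1.438 = 3.817 mg/L.
DO = C_s − D = 9.94 − 3.817 = 6.123 mg/L.

DO ≈ 6.12 mg/L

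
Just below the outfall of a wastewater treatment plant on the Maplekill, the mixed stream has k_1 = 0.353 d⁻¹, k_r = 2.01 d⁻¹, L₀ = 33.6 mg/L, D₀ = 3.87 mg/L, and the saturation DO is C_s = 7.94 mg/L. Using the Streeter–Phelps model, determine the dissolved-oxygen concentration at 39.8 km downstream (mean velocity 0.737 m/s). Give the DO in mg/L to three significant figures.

Travel time t = x/v = 39.8 km / (0.737 m/s) = 39800 m / 0.737 m/s = 54000 s = 0.6250 d.
k_1 L₀/(k_r−k_1) = 0.353×33.6/(2.01−0.353) = 11.86/1.657 = 7.158 mg/L.
e^(−k_1 t) = e^(−0.353×0.6250) = 0.8020; e^(−k_r t) = e^(−2.01×0.6250) = 0.2847.
D = 7.158 × (0.8020 − 0.2847) + 3.87 × 0.2847 = 3.703 + 1.102 = 4.805 mg/L.
DO = C_s − D = 7.94 − 4.805 = 3.135 mg/L.

DO ≈ 3.14 mg/L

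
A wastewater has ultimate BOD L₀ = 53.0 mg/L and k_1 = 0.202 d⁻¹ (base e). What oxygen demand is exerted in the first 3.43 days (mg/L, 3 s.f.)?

y_t = L₀(1 − e^(−k_1 t)) = 53.0 × (1 − e^(−0.202×3.43))
= 53.0 × (1 − 0.5001) = 53.0 × 0.4999 = 26.49 mg/L.

y ≈ 26.5 mg/L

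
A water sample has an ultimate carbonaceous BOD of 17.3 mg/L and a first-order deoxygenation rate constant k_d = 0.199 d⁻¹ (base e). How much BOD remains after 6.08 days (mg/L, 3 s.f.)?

L_t = L₀ e^(−k_d t) = 17.3 × e^(−0.199×6.08) = 17.3 × 0.2982 = 5.159 mg/L.

L ≈ 5.16 mg/L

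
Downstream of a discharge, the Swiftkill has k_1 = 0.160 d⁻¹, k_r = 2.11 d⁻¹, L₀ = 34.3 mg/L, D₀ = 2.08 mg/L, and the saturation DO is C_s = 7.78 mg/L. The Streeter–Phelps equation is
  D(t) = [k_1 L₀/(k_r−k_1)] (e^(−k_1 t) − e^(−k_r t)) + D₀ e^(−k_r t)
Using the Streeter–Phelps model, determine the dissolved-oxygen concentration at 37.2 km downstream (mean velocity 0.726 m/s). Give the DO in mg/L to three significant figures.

Travel time t = x/v = 37.2 km / (0.726 m/s) = 37200 m / 0.726 m/s = 51240 s = 0.5931 d.
k_1 L₀/(k_r−k_1) = 0.160×34.3/(2.11−0.160) = 5.488/1.950 = 2.814 mg/L.
e^(−k_1 t) = e^(−0.160×0.5931) = 0.9095; e^(−k_r t) = e^(−2.11×0.5931) = 0.2861.
D = 2.814 × (0.9095 − 0.2861) + 2.08 × 0.2861 = 1.754 + 0.5951 = 2.349 mg/L.
DO = C_s − D = 7.78 − 2.349 = 5.431 mg/L.

DO ≈ 5.43 mg/L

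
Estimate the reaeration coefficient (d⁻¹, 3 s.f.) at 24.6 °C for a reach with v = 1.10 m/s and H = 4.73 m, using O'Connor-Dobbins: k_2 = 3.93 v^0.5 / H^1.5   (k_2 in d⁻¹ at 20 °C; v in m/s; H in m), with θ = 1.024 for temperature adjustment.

k_2(20) = 3.93 × 1.10^0.5 / 4.73^1.5 = 3.93 × 1.049 / 10.29 = 0.4007 d⁻¹.
k_2(24.6) = 0.4007 × 1.024^(24.6−20) = 0.4007 × 1.115 = 0.4469 d⁻¹.

k_2 ≈ 0.447 d⁻¹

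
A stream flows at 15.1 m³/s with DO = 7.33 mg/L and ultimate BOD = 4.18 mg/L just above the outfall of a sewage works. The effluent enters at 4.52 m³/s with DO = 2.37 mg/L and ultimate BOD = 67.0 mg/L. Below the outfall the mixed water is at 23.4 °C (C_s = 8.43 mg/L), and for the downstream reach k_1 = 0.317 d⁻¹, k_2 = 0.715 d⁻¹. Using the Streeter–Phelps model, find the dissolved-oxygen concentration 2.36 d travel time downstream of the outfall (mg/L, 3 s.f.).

Mixed DO = (15.1×7.33 + 4.52×2.37)/(15.1+4.52) = 121.4/19.62 = 6.187 mg/L.
Mixed L₀ = (15.1×4.18 + 4.52×67.0)/(19.62) = 366.0/19.62 = 18.65 mg/L.
Initial deficit D₀ = C_s − DO₀ = 8.43 − 6.187 = 2.243 mg/L.
D(2.36) = [0.317×18.65/(0.715−0.317)](e^(−0.317×2.36) − e^(−0.715×2.36)) + 2.243 e^(−0.715×2.36)
= 14.86 × (0.4733 − 0.1850) + 2.243 × 0.1850 = 4.697 mg/L.
DO = 8.43 − 4.697 = 3.733 mg/L.

DO ≈ 3.73 mg/L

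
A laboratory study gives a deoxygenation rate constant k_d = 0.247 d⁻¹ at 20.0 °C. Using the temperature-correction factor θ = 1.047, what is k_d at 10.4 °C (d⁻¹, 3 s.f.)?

k_d(T₂) = k_d(T₁) · θ^(T₂−T₁) = 0.247 × 1.047^(10.4−20.0)
= 0.247 × 1.047^-9.60 = 0.247 × 0.6434 = 0.1589 d⁻¹.

k_d ≈ 0.159 d⁻¹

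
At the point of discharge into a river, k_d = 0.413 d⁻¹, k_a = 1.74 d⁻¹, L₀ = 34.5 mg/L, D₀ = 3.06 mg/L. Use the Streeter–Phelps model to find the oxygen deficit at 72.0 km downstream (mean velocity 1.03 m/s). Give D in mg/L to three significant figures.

D ≈ 5.81 mg/L

Travel time t = x/v = 72.0 km / (1.03 m/s) = 72000 m / 1.03 m/s = 69900 s = 0.8091 d.
k_d L₀/(k_a−k_d) = 0.413×34.5/(1.74−0.413) = 14.25/1.327 = 10.74 mg/L.
e^(−k_d t) = e^(−0.413×0.8091) = 0.7160; e^(−k_a t) = e^(−1.74×0.8091) = 0.2447.
D = 10.74 × (0.7160 − 0.2447) + 3.06 × 0.2447 = 5.060 + 0.7487 = 5.809 mg/L.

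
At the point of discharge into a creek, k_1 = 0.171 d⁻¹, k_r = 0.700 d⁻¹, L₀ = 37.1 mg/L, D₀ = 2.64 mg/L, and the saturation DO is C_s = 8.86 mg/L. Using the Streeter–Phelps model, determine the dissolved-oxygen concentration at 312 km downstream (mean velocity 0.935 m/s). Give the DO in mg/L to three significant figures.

Travel time t = x/v = 312 km / (0.935 m/s) = 312000 m / 0.935 m/s = 333700 s = 3.862 d.
k_1 L₀/(k_r−k_1) = 0.171×37.1/(0.700−0.171) = 6.344/0.5290 = 11.99 mg/L.
e^(−k_1 t) = e^(−0.171×3.862) = 0.5166; e^(−k_r t) = e^(−0.700×3.862) = 0.06697.
D = 11.99 × (0.5166 − 0.06697) + 2.64 × 0.06697 = 5.393 + 0.1768 = 5.569 mg/L.
DO = C_s − D = 8.86 − 5.569 = 3.291 mg/L.

DO ≈ 3.29 mg/L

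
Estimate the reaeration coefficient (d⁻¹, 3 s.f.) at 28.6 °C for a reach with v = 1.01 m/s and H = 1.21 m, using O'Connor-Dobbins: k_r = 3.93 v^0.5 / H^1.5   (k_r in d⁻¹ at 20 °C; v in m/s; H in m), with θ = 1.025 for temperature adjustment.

k_r(20) = 3.93 × 1.01^0.5 / 1.21^1.5 = 3.93 × 1.005 / 1.331 = 2.967 d⁻¹.
k_r(28.6) = 2.967 × 1.025^(28.6−20) = 2.967 × 1.237 = 3.669 d⁻¹.

k_r ≈ 3.67 d⁻¹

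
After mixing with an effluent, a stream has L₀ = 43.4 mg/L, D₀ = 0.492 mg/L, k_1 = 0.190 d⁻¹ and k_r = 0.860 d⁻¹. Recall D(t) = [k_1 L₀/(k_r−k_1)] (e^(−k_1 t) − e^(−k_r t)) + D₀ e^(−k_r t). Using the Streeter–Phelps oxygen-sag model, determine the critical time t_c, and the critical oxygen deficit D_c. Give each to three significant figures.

t_c ≈ 2.19 d; D_c ≈ 6.32 mg/L

At the critical point dD/dt = 0, so k_1 L₀ e^(−k_1 t) = k_r D. Substituting D(t) from the Streeter–Phelps equation and solving for t gives
t_c = ln[(k_r/k_1)(1 − D₀(k_r−k_1)/(k_1 L₀))] / (k_r−k_1).
Here k_r−k_1 = 0.6700 d⁻¹ and 1 − D₀(k_r−k_1)/(k_1 L₀) = 1 − 0.492×0.6700/(0.190×43.4) = 0.9600, so
t_c = ln(4.526 × 0.9600) / 0.6700 = 1.469 / 0.6700 = 2.193 d.
L(t_c) = L₀ e^(−k_1 t_c) = 43.4 × 0.6593 = 28.61 mg/L, and at the critical point k_r D_c = k_1 L, so D_c = (0.190/0.860) × 28.61 = 6.321 mg/L.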